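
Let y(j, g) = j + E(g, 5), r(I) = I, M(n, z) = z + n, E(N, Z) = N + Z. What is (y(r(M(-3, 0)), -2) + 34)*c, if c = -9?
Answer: -306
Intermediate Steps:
M(n, z) = n + z
y(j, g) = 5 + g + j (y(j, g) = j + (g + 5) = j + (5 + g) = 5 + g + j)
(y(r(M(-3, 0)), -2) + 34)*c = ((5 - 2 + (-3 + 0)) + 34)*(-9) = ((5 - 2 - 3) + 34)*(-9) = (0 + 34)*(-9) = 34*(-9) = -306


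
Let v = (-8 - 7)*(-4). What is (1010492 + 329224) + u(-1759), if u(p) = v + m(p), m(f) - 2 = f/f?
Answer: 1339779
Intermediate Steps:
v = 60 (v = -15*(-4) = 60)
m(f) = 3 (m(f) = 2 + f/f = 2 + 1 = 3)
u(p) = 63 (u(p) = 60 + 3 = 63)
(1010492 + 329224) + u(-1759) = (1010492 + 329224) + 63 = 1339716 + 63 = 1339779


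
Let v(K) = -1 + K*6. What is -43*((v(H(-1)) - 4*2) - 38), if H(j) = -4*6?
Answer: 8213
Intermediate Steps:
H(j) = -24
v(K) = -1 + 6*K
-43*((v(H(-1)) - 4*2) - 38) = -43*(((-1 + 6*(-24)) - 4*2) - 38) = -43*(((-1 - 144) - 8) - 38) = -43*((-145 - 8) - 38) = -43*(-153 - 38) = -43*(-191) = 8213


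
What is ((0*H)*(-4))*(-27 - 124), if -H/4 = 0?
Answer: 0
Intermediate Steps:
H = 0 (H = -4*0 = 0)
((0*H)*(-4))*(-27 - 124) = ((0*0)*(-4))*(-27 - 124) = (0*(-4))*(-151) = 0*(-151) = 0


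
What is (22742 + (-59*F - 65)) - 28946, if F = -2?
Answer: -6151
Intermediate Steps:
(22742 + (-59*F - 65)) - 28946 = (22742 + (-59*(-2) - 65)) - 28946 = (22742 + (118 - 65)) - 28946 = (22742 + 53) - 28946 = 22795 - 28946 = -6151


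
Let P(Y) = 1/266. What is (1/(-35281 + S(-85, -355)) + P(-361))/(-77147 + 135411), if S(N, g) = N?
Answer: 8775/137027547496 ≈ 6.4038e-8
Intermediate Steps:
P(Y) = 1/266
(1/(-35281 + S(-85, -355)) + P(-361))/(-77147 + 135411) = (1/(-35281 - 85) + 1/266)/(-77147 + 135411) = (1/(-35366) + 1/266)/58264 = (-1/35366 + 1/266)*(1/58264) = (8775/2351839)*(1/58264) = 8775/137027547496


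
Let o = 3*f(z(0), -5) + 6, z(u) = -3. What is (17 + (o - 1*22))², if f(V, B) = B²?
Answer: 5776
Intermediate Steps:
o = 81 (o = 3*(-5)² + 6 = 3*25 + 6 = 75 + 6 = 81)
(17 + (o - 1*22))² = (17 + (81 - 1*22))² = (17 + (81 - 22))² = (17 + 59)² = 76² = 5776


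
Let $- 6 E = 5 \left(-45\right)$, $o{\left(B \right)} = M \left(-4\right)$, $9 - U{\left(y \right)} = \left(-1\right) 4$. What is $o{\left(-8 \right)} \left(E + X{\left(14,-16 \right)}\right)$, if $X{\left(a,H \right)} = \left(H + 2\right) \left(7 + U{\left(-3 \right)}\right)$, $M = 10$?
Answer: $9700$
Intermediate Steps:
$U{\left(y \right)} = 13$ ($U{\left(y \right)} = 9 - \left(-1\right) 4 = 9 - -4 = 9 + 4 = 13$)
$o{\left(B \right)} = -40$ ($o{\left(B \right)} = 10 \left(-4\right) = -40$)
$X{\left(a,H \right)} = 40 + 20 H$ ($X{\left(a,H \right)} = \left(H + 2\right) \left(7 + 13\right) = \left(2 + H\right) 20 = 40 + 20 H$)
$E = \frac{75}{2}$ ($E = - \frac{5 \left(-45\right)}{6} = \left(- \frac{1}{6}\right) \left(-225\right) = \frac{75}{2} \approx 37.5$)
$o{\left(-8 \right)} \left(E + X{\left(14,-16 \right)}\right) = - 40 \left(\frac{75}{2} + \left(40 + 20 \left(-16\right)\right)\right) = - 40 \left(\frac{75}{2} + \left(40 - 320\right)\right) = - 40 \left(\frac{75}{2} - 280\right) = \left(-40\right) \left(- \frac{485}{2}\right) = 9700$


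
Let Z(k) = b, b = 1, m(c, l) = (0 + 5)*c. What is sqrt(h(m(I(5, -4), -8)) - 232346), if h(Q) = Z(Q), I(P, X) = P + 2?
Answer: I*sqrt(232345) ≈ 482.02*I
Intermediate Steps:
I(P, X) = 2 + P
m(c, l) = 5*c
Z(k) = 1
h(Q) = 1
sqrt(h(m(I(5, -4), -8)) - 232346) = sqrt(1 - 232346) = sqrt(-232345) = I*sqrt(232345)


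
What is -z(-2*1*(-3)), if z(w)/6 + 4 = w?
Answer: -12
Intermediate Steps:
z(w) = -24 + 6*w
-z(-2*1*(-3)) = -(-24 + 6*(-2*1*(-3))) = -(-24 + 6*(-2*(-3))) = -(-24 + 6*6) = -(-24 + 36) = -1*12 = -12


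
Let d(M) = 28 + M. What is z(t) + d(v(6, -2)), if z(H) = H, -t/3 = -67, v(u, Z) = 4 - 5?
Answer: 228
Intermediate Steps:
v(u, Z) = -1
t = 201 (t = -3*(-67) = 201)
z(t) + d(v(6, -2)) = 201 + (28 - 1) = 201 + 27 = 228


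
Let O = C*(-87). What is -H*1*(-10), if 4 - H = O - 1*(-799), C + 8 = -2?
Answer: -16650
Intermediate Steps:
C = -10 (C = -8 - 2 = -10)
O = 870 (O = -10*(-87) = 870)
H = -1665 (H = 4 - (870 - 1*(-799)) = 4 - (870 + 799) = 4 - 1*1669 = 4 - 1669 = -1665)
-H*1*(-10) = -(-1665)*1*(-10) = -(-1665)*(-10) = -1*16650 = -16650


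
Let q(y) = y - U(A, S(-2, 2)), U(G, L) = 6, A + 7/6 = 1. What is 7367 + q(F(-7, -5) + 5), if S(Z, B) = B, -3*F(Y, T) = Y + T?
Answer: 7370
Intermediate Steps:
A = -1/6 (A = -7/6 + 1 = -1/6 ≈ -0.16667)
F(Y, T) = -T/3 - Y/3 (F(Y, T) = -(Y + T)/3 = -(T + Y)/3 = -T/3 - Y/3)
q(y) = -6 + y (q(y) = y - 1*6 = y - 6 = -6 + y)
7367 + q(F(-7, -5) + 5) = 7367 + (-6 + ((-1/3*(-5) - 1/3*(-7)) + 5)) = 7367 + (-6 + ((5/3 + 7/3) + 5)) = 7367 + (-6 + (4 + 5)) = 7367 + (-6 + 9) = 7367 + 3 = 7370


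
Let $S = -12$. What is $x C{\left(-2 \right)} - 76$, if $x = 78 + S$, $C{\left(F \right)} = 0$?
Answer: $-76$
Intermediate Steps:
$x = 66$ ($x = 78 - 12 = 66$)
$x C{\left(-2 \right)} - 76 = 66 \cdot 0 - 76 = 0 - 76 = -76$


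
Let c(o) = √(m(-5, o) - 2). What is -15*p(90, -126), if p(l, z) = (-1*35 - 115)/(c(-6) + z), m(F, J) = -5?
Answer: -40500/2269 - 2250*I*√7/15883 ≈ -17.849 - 0.3748*I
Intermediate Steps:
c(o) = I*√7 (c(o) = √(-5 - 2) = √(-7) = I*√7)
p(l, z) = -150/(z + I*√7) (p(l, z) = (-1*35 - 115)/(I*√7 + z) = (-35 - 115)/(z + I*√7) = -150/(z + I*√7))
-15*p(90, -126) = -(-2250)/(-126 + I*√7) = 2250/(-126 + I*√7)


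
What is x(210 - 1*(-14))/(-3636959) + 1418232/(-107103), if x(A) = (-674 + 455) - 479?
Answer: -1719325626198/129843073259 ≈ -13.242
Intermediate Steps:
x(A) = -698 (x(A) = -219 - 479 = -698)
x(210 - 1*(-14))/(-3636959) + 1418232/(-107103) = -698/(-3636959) + 1418232/(-107103) = -698*(-1/3636959) + 1418232*(-1/107103) = 698/3636959 - 472744/35701 = -1719325626198/129843073259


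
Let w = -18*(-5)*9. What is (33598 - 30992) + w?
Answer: 3416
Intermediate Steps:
w = 810 (w = 90*9 = 810)
(33598 - 30992) + w = (33598 - 30992) + 810 = 2606 + 810 = 3416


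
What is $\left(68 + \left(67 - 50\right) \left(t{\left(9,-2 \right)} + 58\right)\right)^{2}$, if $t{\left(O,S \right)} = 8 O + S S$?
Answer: $5503716$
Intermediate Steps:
$t{\left(O,S \right)} = S^{2} + 8 O$ ($t{\left(O,S \right)} = 8 O + S^{2} = S^{2} + 8 O$)
$\left(68 + \left(67 - 50\right) \left(t{\left(9,-2 \right)} + 58\right)\right)^{2} = \left(68 + \left(67 - 50\right) \left(\left(\left(-2\right)^{2} + 8 \cdot 9\right) + 58\right)\right)^{2} = \left(68 + 17 \left(\left(4 + 72\right) + 58\right)\right)^{2} = \left(68 + 17 \left(76 + 58\right)\right)^{2} = \left(68 + 17 \cdot 134\right)^{2} = \left(68 + 2278\right)^{2} = 2346^{2} = 5503716$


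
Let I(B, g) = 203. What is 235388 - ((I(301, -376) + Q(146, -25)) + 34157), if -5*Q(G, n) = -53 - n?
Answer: 1005112/5 ≈ 2.0102e+5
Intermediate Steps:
Q(G, n) = 53/5 + n/5 (Q(G, n) = -(-53 - n)/5 = 53/5 + n/5)
235388 - ((I(301, -376) + Q(146, -25)) + 34157) = 235388 - ((203 + (53/5 + (⅕)*(-25))) + 34157) = 235388 - ((203 + (53/5 - 5)) + 34157) = 235388 - ((203 + 28/5) + 34157) = 235388 - (1043/5 + 34157) = 235388 - 1*171828/5 = 235388 - 171828/5 = 1005112/5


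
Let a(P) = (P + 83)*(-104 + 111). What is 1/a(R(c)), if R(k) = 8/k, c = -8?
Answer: 1/574 ≈ 0.0017422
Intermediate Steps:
a(P) = 581 + 7*P (a(P) = (83 + P)*7 = 581 + 7*P)
1/a(R(c)) = 1/(581 + 7*(8/(-8))) = 1/(581 + 7*(8*(-1/8))) = 1/(581 + 7*(-1)) = 1/(581 - 7) = 1/574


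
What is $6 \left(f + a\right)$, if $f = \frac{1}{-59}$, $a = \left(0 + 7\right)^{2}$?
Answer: $\frac{17340}{59} \approx 293.9$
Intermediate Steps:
$a = 49$ ($a = 7^{2} = 49$)
$f = - \frac{1}{59} \approx -0.016949$
$6 \left(f + a\right) = 6 \left(- \frac{1}{59} + 49\right) = 6 \cdot \frac{2890}{59} = \frac{17340}{59}$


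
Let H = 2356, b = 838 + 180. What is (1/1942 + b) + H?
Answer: 6552309/1942 ≈ 3374.0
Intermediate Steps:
b = 1018
(1/1942 + b) + H = (1/1942 + 1018) + 2356 = 1976957/1942 + 2356 = 6552309/1942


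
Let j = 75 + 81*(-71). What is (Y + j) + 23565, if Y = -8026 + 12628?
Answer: 22491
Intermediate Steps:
j = -5676 (j = 75 - 5751 = -5676)
Y = 4602
(Y + j) + 23565 = (4602 - 5676) + 23565 = -1074 + 23565 = 22491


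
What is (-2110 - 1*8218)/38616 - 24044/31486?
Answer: -78354407/75991461 ≈ -1.0311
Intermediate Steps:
(-2110 - 1*8218)/38616 - 24044/31486 = (-2110 - 8218)*(1/38616) - 24044*1/31486 = -10328*1/38616 - 12022/15743 = -1291/4827 - 12022/15743 = -78354407/75991461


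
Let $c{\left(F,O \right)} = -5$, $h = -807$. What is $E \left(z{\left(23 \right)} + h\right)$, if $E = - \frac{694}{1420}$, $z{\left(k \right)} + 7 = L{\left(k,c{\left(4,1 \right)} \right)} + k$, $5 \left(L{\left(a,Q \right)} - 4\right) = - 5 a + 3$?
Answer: $\frac{19779}{50} \approx 395.58$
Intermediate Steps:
$L{\left(a,Q \right)} = \frac{23}{5} - a$ ($L{\left(a,Q \right)} = 4 + \frac{- 5 a + 3}{5} = 4 + \frac{3 - 5 a}{5} = 4 - \left(- \frac{3}{5} + a\right) = \frac{23}{5} - a$)
$z{\left(k \right)} = - \frac{12}{5}$ ($z{\left(k \right)} = -7 + \left(\left(\frac{23}{5} - k\right) + k\right) = -7 + \frac{23}{5} = - \frac{12}{5}$)
$E = - \frac{347}{710}$ ($E = \left(-694\right) \frac{1}{1420} = - \frac{347}{710} \approx -0.48873$)
$E \left(z{\left(23 \right)} + h\right) = - \frac{347 \left(- \frac{12}{5} - 807\right)}{710} = \left(- \frac{347}{710}\right) \left(- \frac{4047}{5}\right) = \frac{19779}{50}$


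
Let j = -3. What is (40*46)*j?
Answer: -5520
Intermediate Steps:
(40*46)*j = (40*46)*(-3) = 1840*(-3) = -5520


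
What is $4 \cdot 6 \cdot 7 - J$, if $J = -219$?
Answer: $387$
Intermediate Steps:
$4 \cdot 6 \cdot 7 - J = 4 \cdot 6 \cdot 7 - -219 = 24 \cdot 7 + 219 = 168 + 219 = 387$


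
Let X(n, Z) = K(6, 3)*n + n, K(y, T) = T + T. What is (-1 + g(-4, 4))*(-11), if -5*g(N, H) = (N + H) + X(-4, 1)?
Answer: -253/5 ≈ -50.600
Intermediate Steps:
K(y, T) = 2*T
X(n, Z) = 7*n (X(n, Z) = (2*3)*n + n = 6*n + n = 7*n)
g(N, H) = 28/5 - H/5 - N/5 (g(N, H) = -((N + H) + 7*(-4))/5 = -((H + N) - 28)/5 = -(-28 + H + N)/5 = 28/5 - H/5 - N/5)
(-1 + g(-4, 4))*(-11) = (-1 + (28/5 - ⅕*4 - ⅕*(-4)))*(-11) = (-1 + (28/5 - ⅘ + ⅘))*(-11) = (-1 + 28/5)*(-11) = (23/5)*(-11) = -253/5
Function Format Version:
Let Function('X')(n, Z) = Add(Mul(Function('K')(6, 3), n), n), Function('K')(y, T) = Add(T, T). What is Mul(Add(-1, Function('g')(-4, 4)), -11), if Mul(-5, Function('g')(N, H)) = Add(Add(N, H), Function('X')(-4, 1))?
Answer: Rational(-253, 5) ≈ -50.600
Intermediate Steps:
Function('K')(y, T) = Mul(2, T)
Function('X')(n, Z) = Mul(7, n) (Function('X')(n, Z) = Add(Mul(Mul(2, 3), n), n) = Add(Mul(6, n), n) = Mul(7, n))
Function('g')(N, H) = Add(Rational(28, 5), Mul(Rational(-1, 5), H), Mul(Rational(-1, 5), N)) (Function('g')(N, H) = Mul(Rational(-1, 5), Add(Add(N, H), Mul(7, -4))) = Mul(Rational(-1, 5), Add(Add(H, N), -28)) = Mul(Rational(-1, 5), Add(-28, H, N)) = Add(Rational(28, 5), Mul(Rational(-1, 5), H), Mul(Rational(-1, 5), N)))
Mul(Add(-1, Function('g')(-4, 4)), -11) = Mul(Add(-1, Add(Rational(28, 5), Mul(Rational(-1, 5), 4), Mul(Rational(-1, 5), -4))), -11) = Mul(Add(-1, Add(Rational(28, 5), Rational(-4, 5), Rational(4, 5))), -11) = Mul(Add(-1, Rational(28, 5)), -11) = Mul(Rational(23, 5), -11) = Rational(-253, 5)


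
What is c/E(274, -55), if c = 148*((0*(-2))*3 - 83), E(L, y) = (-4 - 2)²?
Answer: -3071/9 ≈ -341.22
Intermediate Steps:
E(L, y) = 36 (E(L, y) = (-6)² = 36)
c = -12284 (c = 148*(0*3 - 83) = 148*(0 - 83) = 148*(-83) = -12284)
c/E(274, -55) = -12284/36 = -12284*1/36 = -3071/9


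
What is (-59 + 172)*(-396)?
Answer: -44748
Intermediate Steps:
(-59 + 172)*(-396) = 113*(-396) = -44748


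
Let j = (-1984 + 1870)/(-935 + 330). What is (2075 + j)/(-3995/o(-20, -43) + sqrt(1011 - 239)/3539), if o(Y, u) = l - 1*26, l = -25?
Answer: 2217140166753429/83691666498517 - 79977160278*sqrt(193)/418458332492585 ≈ 26.489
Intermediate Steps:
j = 114/605 (j = -114/(-605) = -114*(-1/605) = 114/605 ≈ 0.18843)
o(Y, u) = -51 (o(Y, u) = -25 - 1*26 = -25 - 26 = -51)
(2075 + j)/(-3995/o(-20, -43) + sqrt(1011 - 239)/3539) = (2075 + 114/605)/(-3995/(-51) + sqrt(1011 - 239)/3539) = 1255489/(605*(-3995*(-1/51) + sqrt(772)*(1/3539))) = 1255489/(605*(235/3 + (2*sqrt(193))*(1/3539))) = 1255489/(605*(235/3 + 2*sqrt(193)/3539))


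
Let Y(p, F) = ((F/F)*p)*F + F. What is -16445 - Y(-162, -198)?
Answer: -48323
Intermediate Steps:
Y(p, F) = F + F*p (Y(p, F) = (1*p)*F + F = p*F + F = F*p + F = F + F*p)
-16445 - Y(-162, -198) = -16445 - (-198)*(1 - 162) = -16445 - (-198)*(-161) = -16445 - 1*31878 = -16445 - 31878 = -48323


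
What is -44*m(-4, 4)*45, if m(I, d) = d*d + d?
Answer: -39600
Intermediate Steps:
m(I, d) = d + d² (m(I, d) = d² + d = d + d²)
-44*m(-4, 4)*45 = -176*(1 + 4)*45 = -176*5*45 = -44*20*45 = -880*45 = -39600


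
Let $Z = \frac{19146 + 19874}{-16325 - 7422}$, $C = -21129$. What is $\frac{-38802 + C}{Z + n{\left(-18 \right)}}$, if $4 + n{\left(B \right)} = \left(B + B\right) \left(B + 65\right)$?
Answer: $\frac{1423181457}{40313932} \approx 35.302$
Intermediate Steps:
$n{\left(B \right)} = -4 + 2 B \left(65 + B\right)$ ($n{\left(B \right)} = -4 + \left(B + B\right) \left(B + 65\right) = -4 + 2 B \left(65 + B\right)$)
$Z = - \frac{39020}{23747}$ ($Z = \frac{39020}{-23747} = 39020 \left(- \frac{1}{23747}\right) = - \frac{39020}{23747} \approx -1.6432$)
$\frac{-38802 + C}{Z + n{\left(-18 \right)}} = \frac{-38802 - 21129}{- \frac{39020}{23747} + \left(-4 + 2 \left(-18\right)^{2} + 130 \left(-18\right)\right)} = - \frac{59931}{- \frac{39020}{23747} - 1696} = - \frac{59931}{- \frac{40313932}{23747}} = \left(-59931\right) \left(- \frac{23747}{40313932}\right) = \frac{1423181457}{40313932}$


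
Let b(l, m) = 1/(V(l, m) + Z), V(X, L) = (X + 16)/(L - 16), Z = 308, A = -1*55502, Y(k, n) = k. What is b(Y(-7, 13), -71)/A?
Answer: -29/495577358 ≈ -5.8518e-8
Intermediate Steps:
A = -55502
V(X, L) = (16 + X)/(-16 + L)
b(l, m) = 1/(308 + (16 + l)/(-16 + m)) (b(l, m) = 1/((16 + l)/(-16 + m) + 308) = 1/(308 + (16 + l)/(-16 + m)))
b(Y(-7, 13), -71)/A = ((-16 - 71)/(-4912 - 7 + 308*(-71)))/(-55502) = (-87/(-4912 - 7 - 21868))*(-1/55502) = (-87/(-26787))*(-1/55502) = -1/26787*(-87)*(-1/55502) = (29/8929)*(-1/55502) = -29/495577358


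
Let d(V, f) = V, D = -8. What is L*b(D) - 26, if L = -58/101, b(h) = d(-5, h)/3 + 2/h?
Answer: -15089/606 ≈ -24.899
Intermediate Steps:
b(h) = -5/3 + 2/h
L = -58/101 (L = -58*1/101 = -58/101 ≈ -0.57426)
L*b(D) - 26 = -58*(-5/3 + 2/(-8))/101 - 26 = -58*(-5/3 + 2*(-⅛))/101 - 26 = -58*(-5/3 - ¼)/101 - 26 = -58/101*(-23/12) - 26 = 667/606 - 26 = -15089/606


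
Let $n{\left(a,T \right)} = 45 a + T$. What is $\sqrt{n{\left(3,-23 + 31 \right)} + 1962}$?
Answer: $\sqrt{2105} \approx 45.88$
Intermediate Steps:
$n{\left(a,T \right)} = T + 45 a$
$\sqrt{n{\left(3,-23 + 31 \right)} + 1962} = \sqrt{\left(\left(-23 + 31\right) + 45 \cdot 3\right) + 1962} = \sqrt{\left(8 + 135\right) + 1962} = \sqrt{143 + 1962} = \sqrt{2105}$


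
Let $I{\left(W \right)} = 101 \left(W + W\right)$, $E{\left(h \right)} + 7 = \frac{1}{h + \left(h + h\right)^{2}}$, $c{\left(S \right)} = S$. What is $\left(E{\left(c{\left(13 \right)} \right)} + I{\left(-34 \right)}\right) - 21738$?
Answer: $- \frac{19714356}{689} \approx -28613.0$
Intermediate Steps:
$E{\left(h \right)} = -7 + \frac{1}{h + 4 h^{2}}$ ($E{\left(h \right)} = -7 + \frac{1}{h + \left(h + h\right)^{2}} = -7 + \frac{1}{h + \left(2 h\right)^{2}} = -7 + \frac{1}{h + 4 h^{2}}$)
$I{\left(W \right)} = 202 W$ ($I{\left(W \right)} = 101 \cdot 2 W = 202 W$)
$\left(E{\left(c{\left(13 \right)} \right)} + I{\left(-34 \right)}\right) - 21738 = \left(\frac{1 - 28 \cdot 13^{2} - 91}{13 \left(1 + 4 \cdot 13\right)} + 202 \left(-34\right)\right) - 21738 = \left(\frac{1 - 4732 - 91}{13 \left(1 + 52\right)} - 6868\right) - 21738 = \left(\frac{1 - 4732 - 91}{13 \cdot 53} - 6868\right) - 21738 = \left(\frac{1}{13} \cdot \frac{1}{53} \left(-4822\right) - 6868\right) - 21738 = \left(- \frac{4822}{689} - 6868\right) - 21738 = - \frac{4736874}{689} - 21738 = - \frac{19714356}{689}$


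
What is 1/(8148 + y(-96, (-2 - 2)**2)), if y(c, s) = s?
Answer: 1/8164 ≈ 0.00012249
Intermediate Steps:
1/(8148 + y(-96, (-2 - 2)**2)) = 1/(8148 + (-2 - 2)**2) = 1/(8148 + (-4)**2) = 1/(8148 + 16) = 1/8164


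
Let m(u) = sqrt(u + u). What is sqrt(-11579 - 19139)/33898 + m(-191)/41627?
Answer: I*(sqrt(30718)/33898 + sqrt(382)/41627) ≈ 0.0056399*I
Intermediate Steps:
m(u) = sqrt(2)*sqrt(u) (m(u) = sqrt(2*u) = sqrt(2)*sqrt(u))
sqrt(-11579 - 19139)/33898 + m(-191)/41627 = sqrt(-11579 - 19139)/33898 + (sqrt(2)*sqrt(-191))/41627 = sqrt(-30718)*(1/33898) + (sqrt(2)*(I*sqrt(191)))*(1/41627) = (I*sqrt(30718))*(1/33898) + (I*sqrt(382))*(1/41627) = I*sqrt(30718)/33898 + I*sqrt(382)/41627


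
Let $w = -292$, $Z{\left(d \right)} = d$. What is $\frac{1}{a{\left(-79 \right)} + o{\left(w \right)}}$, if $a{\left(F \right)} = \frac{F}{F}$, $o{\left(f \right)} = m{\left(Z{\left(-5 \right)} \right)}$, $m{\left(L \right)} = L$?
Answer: $- \frac{1}{4} \approx -0.25$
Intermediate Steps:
$o{\left(f \right)} = -5$
$a{\left(F \right)} = 1$
$\frac{1}{a{\left(-79 \right)} + o{\left(w \right)}} = \frac{1}{1 - 5} = \frac{1}{-4} = - \frac{1}{4}$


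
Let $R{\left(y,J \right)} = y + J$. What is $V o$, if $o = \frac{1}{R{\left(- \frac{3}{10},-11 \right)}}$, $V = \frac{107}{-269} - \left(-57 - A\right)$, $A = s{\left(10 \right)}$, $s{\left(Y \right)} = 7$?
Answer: $- \frac{171090}{30397} \approx -5.6285$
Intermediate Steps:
$A = 7$
$R{\left(y,J \right)} = J + y$
$V = \frac{17109}{269}$ ($V = \frac{107}{-269} - \left(-57 - 7\right) = 107 \left(- \frac{1}{269}\right) - \left(-57 - 7\right) = - \frac{107}{269} - -64 = - \frac{107}{269} + 64 = \frac{17109}{269} \approx 63.602$)
$o = - \frac{10}{113}$ ($o = \frac{1}{-11 - \frac{3}{10}} = \frac{1}{- \frac{113}{10}} = - \frac{10}{113} \approx -0.088496$)
$V o = \frac{17109}{269} \left(- \frac{10}{113}\right) = - \frac{171090}{30397}$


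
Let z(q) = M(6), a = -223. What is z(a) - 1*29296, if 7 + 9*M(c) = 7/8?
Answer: -2109361/72 ≈ -29297.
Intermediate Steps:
M(c) = -49/72 (M(c) = -7/9 + (7/8)/9 = -7/9 + (7*(⅛))/9 = -7/9 + (⅑)*(7/8) = -7/9 + 7/72 = -49/72)
z(q) = -49/72
z(a) - 1*29296 = -49/72 - 1*29296 = -49/72 - 29296 = -2109361/72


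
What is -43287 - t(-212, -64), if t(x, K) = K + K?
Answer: -43159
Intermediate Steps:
t(x, K) = 2*K
-43287 - t(-212, -64) = -43287 - 2*(-64) = -43287 - 1*(-128) = -43287 + 128 = -43159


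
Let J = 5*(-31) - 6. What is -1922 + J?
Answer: -2083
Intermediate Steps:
J = -161 (J = -155 - 6 = -161)
-1922 + J = -1922 - 161 = -2083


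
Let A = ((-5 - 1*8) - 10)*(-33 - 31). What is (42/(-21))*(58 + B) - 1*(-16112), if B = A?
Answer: 13052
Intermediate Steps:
A = 1472 (A = ((-5 - 8) - 10)*(-64) = (-13 - 10)*(-64) = -23*(-64) = 1472)
B = 1472
(42/(-21))*(58 + B) - 1*(-16112) = (42/(-21))*(58 + 1472) - 1*(-16112) = (42*(-1/21))*1530 + 16112 = -2*1530 + 16112 = -3060 + 16112 = 13052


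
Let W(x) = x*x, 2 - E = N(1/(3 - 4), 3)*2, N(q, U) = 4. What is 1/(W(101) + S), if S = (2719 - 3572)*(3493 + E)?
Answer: -1/2964210 ≈ -3.3736e-7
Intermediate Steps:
E = -6 (E = 2 - 4*2 = 2 - 1*8 = 2 - 8 = -6)
W(x) = x**2
S = -2974411 (S = (2719 - 3572)*(3493 - 6) = -853*3487 = -2974411)
1/(W(101) + S) = 1/(101**2 - 2974411) = 1/(10201 - 2974411) = 1/(-2964210) = -1/2964210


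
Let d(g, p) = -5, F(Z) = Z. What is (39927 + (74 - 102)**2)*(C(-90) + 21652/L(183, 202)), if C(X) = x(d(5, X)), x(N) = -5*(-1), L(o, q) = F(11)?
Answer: 80337607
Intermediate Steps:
L(o, q) = 11
x(N) = 5
C(X) = 5
(39927 + (74 - 102)**2)*(C(-90) + 21652/L(183, 202)) = (39927 + (74 - 102)**2)*(5 + 21652/11) = (39927 + (-28)**2)*(5 + 21652*(1/11)) = (39927 + 784)*(5 + 21652/11) = 40711*(21707/11) = 80337607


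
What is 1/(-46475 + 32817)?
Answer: -1/13658 ≈ -7.3217e-5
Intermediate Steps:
1/(-46475 + 32817) = 1/(-13658) = -1/13658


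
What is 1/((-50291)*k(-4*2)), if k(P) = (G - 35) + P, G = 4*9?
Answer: 1/352037 ≈ 2.8406e-6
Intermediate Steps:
G = 36
k(P) = 1 + P (k(P) = (36 - 35) + P = 1 + P)
1/((-50291)*k(-4*2)) = 1/((-50291)*(1 - 4*2)) = -1/(50291*(1 - 8)) = -1/50291/(-7) = -1/50291*(-1/7) = 1/352037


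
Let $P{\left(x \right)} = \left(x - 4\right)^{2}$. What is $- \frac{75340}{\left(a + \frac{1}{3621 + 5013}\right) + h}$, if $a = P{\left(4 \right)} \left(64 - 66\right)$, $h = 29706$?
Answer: $- \frac{130097112}{51296321} \approx -2.5362$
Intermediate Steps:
$P{\left(x \right)} = \left(-4 + x\right)^{2}$
$a = 0$ ($a = \left(-4 + 4\right)^{2} \left(64 - 66\right) = 0^{2} \left(-2\right) = 0 \left(-2\right) = 0$)
$- \frac{75340}{\left(a + \frac{1}{3621 + 5013}\right) + h} = - \frac{75340}{\left(0 + \frac{1}{3621 + 5013}\right) + 29706} = - \frac{75340}{\left(0 + \frac{1}{8634}\right) + 29706} = - \frac{75340}{\frac{1}{8634} + 29706} = - \frac{75340}{\frac{256481605}{8634}} = \left(-75340\right) \frac{8634}{256481605} = - \frac{130097112}{51296321}$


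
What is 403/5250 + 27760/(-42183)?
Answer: -42913417/73820250 ≈ -0.58132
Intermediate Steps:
403/5250 + 27760/(-42183) = 403*(1/5250) + 27760*(-1/42183) = 403/5250 - 27760/42183 = -42913417/73820250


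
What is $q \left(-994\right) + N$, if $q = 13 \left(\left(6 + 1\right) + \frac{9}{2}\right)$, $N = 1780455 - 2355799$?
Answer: $-723947$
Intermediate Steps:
$N = -575344$ ($N = 1780455 - 2355799 = -575344$)
$q = \frac{299}{2}$ ($q = 13 \left(7 + 9 \cdot \frac{1}{2}\right) = 13 \left(7 + \frac{9}{2}\right) = 13 \cdot \frac{23}{2} = \frac{299}{2} \approx 149.5$)
$q \left(-994\right) + N = \frac{299}{2} \left(-994\right) - 575344 = -148603 - 575344 = -723947$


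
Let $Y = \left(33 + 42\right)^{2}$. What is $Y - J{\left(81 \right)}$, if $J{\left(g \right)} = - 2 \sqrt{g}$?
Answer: $5643$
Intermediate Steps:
$Y = 5625$ ($Y = 75^{2} = 5625$)
$Y - J{\left(81 \right)} = 5625 - - 2 \sqrt{81} = 5625 - \left(-2\right) 9 = 5625 - -18 = 5625 + 18 = 5643$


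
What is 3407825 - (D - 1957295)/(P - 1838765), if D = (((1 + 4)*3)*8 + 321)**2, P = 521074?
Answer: 4490458569261/1317691 ≈ 3.4078e+6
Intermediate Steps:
D = 194481 (D = ((5*3)*8 + 321)**2 = (15*8 + 321)**2 = (120 + 321)**2 = 441**2 = 194481)
3407825 - (D - 1957295)/(P - 1838765) = 3407825 - (194481 - 1957295)/(521074 - 1838765) = 3407825 - (-1762814)/(-1317691) = 3407825 - (-1762814)*(-1)/1317691 = 3407825 - 1*1762814/1317691 = 3407825 - 1762814/1317691 = 4490458569261/1317691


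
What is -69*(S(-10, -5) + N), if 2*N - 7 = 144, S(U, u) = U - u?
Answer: -9729/2 ≈ -4864.5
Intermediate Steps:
N = 151/2 (N = 7/2 + (1/2)*144 = 7/2 + 72 = 151/2 ≈ 75.500)
-69*(S(-10, -5) + N) = -69*((-10 - 1*(-5)) + 151/2) = -69*((-10 + 5) + 151/2) = -69*(-5 + 151/2) = -69*141/2 = -9729/2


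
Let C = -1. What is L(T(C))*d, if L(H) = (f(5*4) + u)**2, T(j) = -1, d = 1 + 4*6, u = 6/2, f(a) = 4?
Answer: 1225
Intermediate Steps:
u = 3 (u = 6*(1/2) = 3)
d = 25 (d = 1 + 24 = 25)
L(H) = 49 (L(H) = (4 + 3)**2 = 7**2 = 49)
L(T(C))*d = 49*25 = 1225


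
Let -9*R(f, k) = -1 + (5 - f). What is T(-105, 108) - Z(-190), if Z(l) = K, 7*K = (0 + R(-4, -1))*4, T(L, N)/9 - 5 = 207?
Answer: 120236/63 ≈ 1908.5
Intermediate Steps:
R(f, k) = -4/9 + f/9 (R(f, k) = -(-1 + (5 - f))/9 = -(4 - f)/9 = -4/9 + f/9)
T(L, N) = 1908 (T(L, N) = 45 + 9*207 = 45 + 1863 = 1908)
K = -32/63 (K = ((0 + (-4/9 + (⅑)*(-4)))*4)/7 = ((0 + (-4/9 - 4/9))*4)/7 = ((0 - 8/9)*4)/7 = (-8/9*4)/7 = (⅐)*(-32/9) = -32/63 ≈ -0.50794)
Z(l) = -32/63
T(-105, 108) - Z(-190) = 1908 - 1*(-32/63) = 1908 + 32/63 = 120236/63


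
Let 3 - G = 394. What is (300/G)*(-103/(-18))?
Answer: -5150/1173 ≈ -4.3904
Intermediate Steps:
G = -391 (G = 3 - 1*394 = 3 - 394 = -391)
(300/G)*(-103/(-18)) = (300/(-391))*(-103/(-18)) = (300*(-1/391))*(-103*(-1/18)) = -300/391*103/18 = -5150/1173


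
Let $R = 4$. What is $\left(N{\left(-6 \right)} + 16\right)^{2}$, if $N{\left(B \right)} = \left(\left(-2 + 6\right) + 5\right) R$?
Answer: $2704$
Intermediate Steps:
$N{\left(B \right)} = 36$ ($N{\left(B \right)} = \left(\left(-2 + 6\right) + 5\right) 4 = \left(4 + 5\right) 4 = 9 \cdot 4 = 36$)
$\left(N{\left(-6 \right)} + 16\right)^{2} = \left(36 + 16\right)^{2} = 52^{2} = 2704$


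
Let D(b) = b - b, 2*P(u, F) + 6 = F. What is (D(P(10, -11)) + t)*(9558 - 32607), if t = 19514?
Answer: -449778186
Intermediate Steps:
P(u, F) = -3 + F/2
D(b) = 0
(D(P(10, -11)) + t)*(9558 - 32607) = (0 + 19514)*(9558 - 32607) = 19514*(-23049) = -449778186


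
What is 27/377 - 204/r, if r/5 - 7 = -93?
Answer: 44259/81055 ≈ 0.54604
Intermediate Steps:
r = -430 (r = 35 + 5*(-93) = 35 - 465 = -430)
27/377 - 204/r = 27/377 - 204/(-430) = 27*(1/377) - 204*(-1/430) = 27/377 + 102/215 = 44259/81055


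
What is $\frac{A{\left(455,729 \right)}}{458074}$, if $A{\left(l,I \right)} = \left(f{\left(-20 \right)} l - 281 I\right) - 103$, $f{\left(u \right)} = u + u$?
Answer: $- \frac{111576}{229037} \approx -0.48715$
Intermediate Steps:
$f{\left(u \right)} = 2 u$
$A{\left(l,I \right)} = -103 - 281 I - 40 l$ ($A{\left(l,I \right)} = \left(2 \left(-20\right) l - 281 I\right) - 103 = \left(- 40 l - 281 I\right) - 103 = \left(- 281 I - 40 l\right) - 103 = -103 - 281 I - 40 l$)
$\frac{A{\left(455,729 \right)}}{458074} = \frac{-103 - 204849 - 18200}{458074} = \left(-103 - 204849 - 18200\right) \frac{1}{458074} = \left(-223152\right) \frac{1}{458074} = - \frac{111576}{229037}$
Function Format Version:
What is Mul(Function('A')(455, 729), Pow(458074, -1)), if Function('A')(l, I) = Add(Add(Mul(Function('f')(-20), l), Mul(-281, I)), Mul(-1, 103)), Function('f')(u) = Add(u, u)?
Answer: Rational(-111576, 229037) ≈ -0.48715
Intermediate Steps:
Function('f')(u) = Mul(2, u)
Function('A')(l, I) = Add(-103, Mul(-281, I), Mul(-40, l)) (Function('A')(l, I) = Add(Add(Mul(Mul(2, -20), l), Mul(-281, I)), Mul(-1, 103)) = Add(Add(Mul(-40, l), Mul(-281, I)), -103) = Add(Add(Mul(-281, I), Mul(-40, l)), -103) = Add(-103, Mul(-281, I), Mul(-40, l)))
Mul(Function('A')(455, 729), Pow(458074, -1)) = Mul(Add(-103, Mul(-281, 729), Mul(-40, 455)), Pow(458074, -1)) = Mul(Add(-103, -204849, -18200), Rational(1, 458074)) = Mul(-223152, Rational(1, 458074)) = Rational(-111576, 229037)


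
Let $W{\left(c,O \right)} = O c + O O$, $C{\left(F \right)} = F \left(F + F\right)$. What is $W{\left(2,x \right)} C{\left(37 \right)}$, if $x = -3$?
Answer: $8214$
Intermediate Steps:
$C{\left(F \right)} = 2 F^{2}$ ($C{\left(F \right)} = F 2 F = 2 F^{2}$)
$W{\left(c,O \right)} = O^{2} + O c$ ($W{\left(c,O \right)} = O c + O^{2} = O^{2} + O c$)
$W{\left(2,x \right)} C{\left(37 \right)} = - 3 \left(-3 + 2\right) 2 \cdot 37^{2} = \left(-3\right) \left(-1\right) 2 \cdot 1369 = 3 \cdot 2738 = 8214$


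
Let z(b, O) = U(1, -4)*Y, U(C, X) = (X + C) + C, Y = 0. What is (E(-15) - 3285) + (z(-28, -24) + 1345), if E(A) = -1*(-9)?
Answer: -1931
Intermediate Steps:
U(C, X) = X + 2*C (U(C, X) = (C + X) + C = X + 2*C)
E(A) = 9
z(b, O) = 0 (z(b, O) = (-4 + 2*1)*0 = (-4 + 2)*0 = -2*0 = 0)
(E(-15) - 3285) + (z(-28, -24) + 1345) = (9 - 3285) + (0 + 1345) = -3276 + 1345 = -1931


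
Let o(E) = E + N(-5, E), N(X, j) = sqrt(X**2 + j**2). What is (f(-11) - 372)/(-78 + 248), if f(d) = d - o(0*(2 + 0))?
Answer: -194/85 ≈ -2.2824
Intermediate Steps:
o(E) = E + sqrt(25 + E**2) (o(E) = E + sqrt((-5)**2 + E**2) = E + sqrt(25 + E**2))
f(d) = -5 + d (f(d) = d - (0*(2 + 0) + sqrt(25 + (0*(2 + 0))**2)) = d - (0*2 + sqrt(25 + (0*2)**2)) = d - (0 + sqrt(25 + 0**2)) = d - (0 + sqrt(25 + 0)) = d - (0 + sqrt(25)) = d - (0 + 5) = d - 1*5 = d - 5 = -5 + d)
(f(-11) - 372)/(-78 + 248) = ((-5 - 11) - 372)/(-78 + 248) = (-16 - 372)/170 = -388*1/170 = -194/85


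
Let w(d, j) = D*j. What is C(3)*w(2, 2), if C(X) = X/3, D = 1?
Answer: 2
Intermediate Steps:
w(d, j) = j (w(d, j) = 1*j = j)
C(X) = X/3 (C(X) = X*(1/3) = X/3)
C(3)*w(2, 2) = ((1/3)*3)*2 = 1*2 = 2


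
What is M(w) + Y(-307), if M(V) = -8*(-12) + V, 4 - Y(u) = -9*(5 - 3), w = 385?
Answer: 503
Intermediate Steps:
Y(u) = 22 (Y(u) = 4 - (-9)*(5 - 3) = 4 - (-9)*2 = 4 - 1*(-18) = 4 + 18 = 22)
M(V) = 96 + V
M(w) + Y(-307) = (96 + 385) + 22 = 481 + 22 = 503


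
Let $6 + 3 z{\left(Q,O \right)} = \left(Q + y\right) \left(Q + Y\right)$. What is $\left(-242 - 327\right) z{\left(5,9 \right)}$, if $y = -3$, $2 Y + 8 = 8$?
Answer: $- \frac{2276}{3} \approx -758.67$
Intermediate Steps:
$Y = 0$ ($Y = -4 + \frac{1}{2} \cdot 8 = -4 + 4 = 0$)
$z{\left(Q,O \right)} = -2 + \frac{Q \left(-3 + Q\right)}{3}$ ($z{\left(Q,O \right)} = -2 + \frac{\left(Q - 3\right) \left(Q + 0\right)}{3} = -2 + \frac{\left(-3 + Q\right) Q}{3} = -2 + \frac{Q \left(-3 + Q\right)}{3}$)
$\left(-242 - 327\right) z{\left(5,9 \right)} = \left(-242 - 327\right) \left(-2 - 5 + \frac{5^{2}}{3}\right) = - 569 \left(-2 - 5 + \frac{1}{3} \cdot 25\right) = - 569 \left(-2 - 5 + \frac{25}{3}\right) = \left(-569\right) \frac{4}{3} = - \frac{2276}{3}$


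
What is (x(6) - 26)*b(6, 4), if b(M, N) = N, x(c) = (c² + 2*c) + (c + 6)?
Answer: 136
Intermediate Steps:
x(c) = 6 + c² + 3*c (x(c) = (c² + 2*c) + (6 + c) = 6 + c² + 3*c)
(x(6) - 26)*b(6, 4) = ((6 + 6² + 3*6) - 26)*4 = ((6 + 36 + 18) - 26)*4 = (60 - 26)*4 = 34*4 = 136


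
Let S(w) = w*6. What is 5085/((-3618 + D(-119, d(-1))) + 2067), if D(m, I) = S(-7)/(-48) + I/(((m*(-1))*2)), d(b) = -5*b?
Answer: -4840920/1475699 ≈ -3.2804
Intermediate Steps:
S(w) = 6*w
D(m, I) = 7/8 - I/(2*m) (D(m, I) = (6*(-7))/(-48) + I/(((m*(-1))*2)) = -42*(-1/48) + I/((-m*2)) = 7/8 + I/((-2*m)) = 7/8 + I*(-1/(2*m)) = 7/8 - I/(2*m))
5085/((-3618 + D(-119, d(-1))) + 2067) = 5085/((-3618 + (7/8 - ½*(-5*(-1))/(-119))) + 2067) = 5085/((-3618 + (7/8 - ½*5*(-1/119))) + 2067) = 5085/((-3618 + (7/8 + 5/238)) + 2067) = 5085/((-3618 + 853/952) + 2067) = 5085/(-3443483/952 + 2067) = 5085/(-1475699/952) = 5085*(-952/1475699) = -4840920/1475699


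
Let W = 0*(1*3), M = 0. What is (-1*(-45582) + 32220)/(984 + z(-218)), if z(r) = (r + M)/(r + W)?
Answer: 77802/985 ≈ 78.987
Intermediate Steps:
W = 0 (W = 0*3 = 0)
z(r) = 1 (z(r) = (r + 0)/(r + 0) = r/r = 1)
(-1*(-45582) + 32220)/(984 + z(-218)) = (-1*(-45582) + 32220)/(984 + 1) = (45582 + 32220)/985 = 77802*(1/985) = 77802/985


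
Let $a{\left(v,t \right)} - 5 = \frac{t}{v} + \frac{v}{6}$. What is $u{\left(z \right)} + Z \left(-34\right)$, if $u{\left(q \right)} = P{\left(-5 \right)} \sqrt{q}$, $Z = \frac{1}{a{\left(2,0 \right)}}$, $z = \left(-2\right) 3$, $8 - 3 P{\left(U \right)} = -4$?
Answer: $- \frac{51}{8} + 4 i \sqrt{6} \approx -6.375 + 9.798 i$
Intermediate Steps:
$a{\left(v,t \right)} = 5 + \frac{v}{6} + \frac{t}{v}$ ($a{\left(v,t \right)} = 5 + \left(\frac{t}{v} + \frac{v}{6}\right) = 5 + \left(\frac{v}{6} + \frac{t}{v}\right) = 5 + \frac{v}{6} + \frac{t}{v}$)
$P{\left(U \right)} = 4$ ($P{\left(U \right)} = \frac{8}{3} - - \frac{4}{3} = \frac{8}{3} + \frac{4}{3} = 4$)
$z = -6$
$Z = \frac{3}{16}$ ($Z = \frac{1}{5 + \frac{1}{6} \cdot 2 + \frac{0}{2}} = \frac{1}{5 + \frac{1}{3} + 0 \cdot \frac{1}{2}} = \frac{1}{5 + \frac{1}{3} + 0} = \frac{1}{\frac{16}{3}} = \frac{3}{16} \approx 0.1875$)
$u{\left(q \right)} = 4 \sqrt{q}$
$u{\left(z \right)} + Z \left(-34\right) = 4 \sqrt{-6} + \frac{3}{16} \left(-34\right) = 4 i \sqrt{6} - \frac{51}{8} = - \frac{51}{8} + 4 i \sqrt{6}$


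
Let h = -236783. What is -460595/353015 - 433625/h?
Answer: 8803012698/16717590149 ≈ 0.52657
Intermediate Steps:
-460595/353015 - 433625/h = -460595/353015 - 433625/(-236783) = -460595*1/353015 - 433625*(-1/236783) = -92119/70603 + 433625/236783 = 8803012698/16717590149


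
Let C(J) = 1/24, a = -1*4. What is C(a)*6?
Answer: ¼ ≈ 0.25000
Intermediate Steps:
a = -4
C(J) = 1/24
C(a)*6 = (1/24)*6 = ¼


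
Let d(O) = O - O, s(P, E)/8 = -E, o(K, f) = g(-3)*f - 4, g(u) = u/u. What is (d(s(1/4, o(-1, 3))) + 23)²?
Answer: 529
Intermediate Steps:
g(u) = 1
o(K, f) = -4 + f (o(K, f) = 1*f - 4 = f - 4 = -4 + f)
s(P, E) = -8*E (s(P, E) = 8*(-E) = -8*E)
d(O) = 0
(d(s(1/4, o(-1, 3))) + 23)² = (0 + 23)² = 23² = 529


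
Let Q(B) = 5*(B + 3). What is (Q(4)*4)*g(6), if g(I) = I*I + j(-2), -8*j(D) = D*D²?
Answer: 5180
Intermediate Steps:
j(D) = -D³/8 (j(D) = -D*D²/8 = -D³/8)
g(I) = 1 + I² (g(I) = I*I - ⅛*(-2)³ = I² - ⅛*(-8) = I² + 1 = 1 + I²)
Q(B) = 15 + 5*B (Q(B) = 5*(3 + B) = 15 + 5*B)
(Q(4)*4)*g(6) = ((15 + 5*4)*4)*(1 + 6²) = ((15 + 20)*4)*(1 + 36) = (35*4)*37 = 140*37 = 5180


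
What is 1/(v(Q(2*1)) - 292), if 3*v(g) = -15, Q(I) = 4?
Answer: -1/297 ≈ -0.0033670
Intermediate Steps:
v(g) = -5 (v(g) = (⅓)*(-15) = -5)
1/(v(Q(2*1)) - 292) = 1/(-5 - 292) = 1/(-297) = -1/297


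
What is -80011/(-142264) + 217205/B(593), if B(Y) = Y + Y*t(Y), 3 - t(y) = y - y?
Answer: 7772559553/84362552 ≈ 92.133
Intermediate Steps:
t(y) = 3 (t(y) = 3 - (y - y) = 3 - 1*0 = 3 + 0 = 3)
B(Y) = 4*Y (B(Y) = Y + Y*3 = Y + 3*Y = 4*Y)
-80011/(-142264) + 217205/B(593) = -80011/(-142264) + 217205/((4*593)) = -80011*(-1/142264) + 217205/2372 = 80011/142264 + 217205*(1/2372) = 80011/142264 + 217205/2372 = 7772559553/84362552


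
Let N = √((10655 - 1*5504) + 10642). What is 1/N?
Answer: √15793/15793 ≈ 0.0079573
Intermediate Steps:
N = √15793 (N = √((10655 - 5504) + 10642) = √(5151 + 10642) = √15793 ≈ 125.67)
1/N = 1/(√15793) = √15793/15793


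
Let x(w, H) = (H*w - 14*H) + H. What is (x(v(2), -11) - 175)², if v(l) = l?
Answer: 2916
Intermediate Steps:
x(w, H) = -13*H + H*w (x(w, H) = (-14*H + H*w) + H = -13*H + H*w)
(x(v(2), -11) - 175)² = (-11*(-13 + 2) - 175)² = (-11*(-11) - 175)² = (121 - 175)² = (-54)² = 2916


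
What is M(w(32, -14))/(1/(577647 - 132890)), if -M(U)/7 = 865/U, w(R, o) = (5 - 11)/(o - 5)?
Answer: -51167069065/6 ≈ -8.5278e+9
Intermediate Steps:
w(R, o) = -6/(-5 + o)
M(U) = -6055/U
M(w(32, -14))/(1/(577647 - 132890)) = (-6055/((-6/(-5 - 14))))/(1/(577647 - 132890)) = (-6055/((-6/(-19))))/(1/444757) = (-6055/((-6*(-1/19))))/(1/444757) = -6055/6/19*444757 = -6055*19/6*444757 = -115045/6*444757 = -51167069065/6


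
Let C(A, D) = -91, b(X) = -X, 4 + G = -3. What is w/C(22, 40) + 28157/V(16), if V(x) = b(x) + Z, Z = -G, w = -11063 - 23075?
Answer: -173465/63 ≈ -2753.4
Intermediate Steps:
G = -7 (G = -4 - 3 = -7)
w = -34138
Z = 7 (Z = -1*(-7) = 7)
V(x) = 7 - x (V(x) = -x + 7 = 7 - x)
w/C(22, 40) + 28157/V(16) = -34138/(-91) + 28157/(7 - 1*16) = -34138*(-1/91) + 28157/(7 - 16) = 2626/7 + 28157/(-9) = 2626/7 + 28157*(-1/9) = 2626/7 - 28157/9 = -173465/63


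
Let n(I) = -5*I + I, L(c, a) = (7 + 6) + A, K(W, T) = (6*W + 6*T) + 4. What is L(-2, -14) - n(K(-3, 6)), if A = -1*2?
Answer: 99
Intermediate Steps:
A = -2
K(W, T) = 4 + 6*T + 6*W (K(W, T) = (6*T + 6*W) + 4 = 4 + 6*T + 6*W)
L(c, a) = 11 (L(c, a) = (7 + 6) - 2 = 13 - 2 = 11)
n(I) = -4*I
L(-2, -14) - n(K(-3, 6)) = 11 - (-4)*(4 + 6*6 + 6*(-3)) = 11 - (-4)*(4 + 36 - 18) = 11 - (-4)*22 = 11 - 1*(-88) = 11 + 88 = 99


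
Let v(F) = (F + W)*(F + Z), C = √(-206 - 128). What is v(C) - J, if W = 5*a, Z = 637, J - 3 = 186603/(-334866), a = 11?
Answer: 3873122357/111622 + 692*I*√334 ≈ 34699.0 + 12647.0*I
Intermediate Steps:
J = 272665/111622 (J = 3 + 186603/(-334866) = 3 + 186603*(-1/334866) = 3 - 62201/111622 = 272665/111622 ≈ 2.4428)
W = 55 (W = 5*11 = 55)
C = I*√334 (C = √(-334) = I*√334 ≈ 18.276*I)
v(F) = (55 + F)*(637 + F) (v(F) = (F + 55)*(F + 637) = (55 + F)*(637 + F))
v(C) - J = (35035 + (I*√334)² + 692*(I*√334)) - 1*272665/111622 = (35035 - 334 + 692*I*√334) - 272665/111622 = (34701 + 692*I*√334) - 272665/111622 = 3873122357/111622 + 692*I*√334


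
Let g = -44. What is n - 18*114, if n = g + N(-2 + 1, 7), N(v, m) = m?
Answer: -2089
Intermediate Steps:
n = -37 (n = -44 + 7 = -37)
n - 18*114 = -37 - 18*114 = -37 - 2052 = -2089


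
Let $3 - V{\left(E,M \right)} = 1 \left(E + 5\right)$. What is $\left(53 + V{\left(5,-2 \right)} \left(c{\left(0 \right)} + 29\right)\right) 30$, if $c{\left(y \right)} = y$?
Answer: $-4500$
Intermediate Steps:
$V{\left(E,M \right)} = -2 - E$ ($V{\left(E,M \right)} = 3 - 1 \left(E + 5\right) = 3 - 1 \left(5 + E\right) = 3 - \left(5 + E\right) = -2 - E$)
$\left(53 + V{\left(5,-2 \right)} \left(c{\left(0 \right)} + 29\right)\right) 30 = \left(53 + \left(-2 - 5\right) \left(0 + 29\right)\right) 30 = \left(53 + \left(-2 - 5\right) 29\right) 30 = \left(53 - 203\right) 30 = \left(-150\right) 30 = -4500$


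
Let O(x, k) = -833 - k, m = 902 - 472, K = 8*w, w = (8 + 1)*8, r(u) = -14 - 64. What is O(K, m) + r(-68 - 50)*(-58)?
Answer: 3261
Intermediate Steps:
r(u) = -78
w = 72 (w = 9*8 = 72)
K = 576 (K = 8*72 = 576)
m = 430
O(K, m) + r(-68 - 50)*(-58) = (-833 - 1*430) - 78*(-58) = (-833 - 430) + 4524 = -1263 + 4524 = 3261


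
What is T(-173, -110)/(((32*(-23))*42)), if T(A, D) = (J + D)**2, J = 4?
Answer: -2809/7728 ≈ -0.36348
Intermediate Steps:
T(A, D) = (4 + D)**2
T(-173, -110)/(((32*(-23))*42)) = (4 - 110)**2/(((32*(-23))*42)) = (-106)**2/((-736*42)) = 11236/(-30912) = 11236*(-1/30912) = -2809/7728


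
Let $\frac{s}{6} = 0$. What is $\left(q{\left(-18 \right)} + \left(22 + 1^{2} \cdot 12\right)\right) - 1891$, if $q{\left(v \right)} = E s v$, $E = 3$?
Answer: $-1857$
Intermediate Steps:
$s = 0$ ($s = 6 \cdot 0 = 0$)
$q{\left(v \right)} = 0$ ($q{\left(v \right)} = 3 \cdot 0 v = 0 v = 0$)
$\left(q{\left(-18 \right)} + \left(22 + 1^{2} \cdot 12\right)\right) - 1891 = \left(0 + \left(22 + 1^{2} \cdot 12\right)\right) - 1891 = \left(0 + \left(22 + 1 \cdot 12\right)\right) - 1891 = \left(0 + \left(22 + 12\right)\right) - 1891 = \left(0 + 34\right) - 1891 = 34 - 1891 = -1857$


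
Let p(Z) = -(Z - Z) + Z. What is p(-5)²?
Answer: 25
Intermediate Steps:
p(Z) = Z (p(Z) = -1*0 + Z = 0 + Z = Z)
p(-5)² = (-5)² = 25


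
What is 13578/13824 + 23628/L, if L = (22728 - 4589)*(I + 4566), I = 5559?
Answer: 1399565921/1424736000 ≈ 0.98233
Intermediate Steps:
L = 183657375 (L = (22728 - 4589)*(5559 + 4566) = 18139*10125 = 183657375)
13578/13824 + 23628/L = 13578/13824 + 23628/183657375 = 13578*(1/13824) + 23628*(1/183657375) = 2263/2304 + 716/5565375 = 1399565921/1424736000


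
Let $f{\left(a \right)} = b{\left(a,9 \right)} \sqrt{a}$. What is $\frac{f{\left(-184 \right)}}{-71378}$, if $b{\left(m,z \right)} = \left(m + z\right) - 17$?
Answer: $\frac{192 i \sqrt{46}}{35689} \approx 0.036488 i$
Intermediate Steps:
$b{\left(m,z \right)} = -17 + m + z$
$f{\left(a \right)} = \sqrt{a} \left(-8 + a\right)$ ($f{\left(a \right)} = \left(-17 + a + 9\right) \sqrt{a} = \left(-8 + a\right) \sqrt{a} = \sqrt{a} \left(-8 + a\right)$)
$\frac{f{\left(-184 \right)}}{-71378} = \frac{\sqrt{-184} \left(-8 - 184\right)}{-71378} = 2 i \sqrt{46} \left(-192\right) \left(- \frac{1}{71378}\right) = - 384 i \sqrt{46} \left(- \frac{1}{71378}\right) = \frac{192 i \sqrt{46}}{35689}$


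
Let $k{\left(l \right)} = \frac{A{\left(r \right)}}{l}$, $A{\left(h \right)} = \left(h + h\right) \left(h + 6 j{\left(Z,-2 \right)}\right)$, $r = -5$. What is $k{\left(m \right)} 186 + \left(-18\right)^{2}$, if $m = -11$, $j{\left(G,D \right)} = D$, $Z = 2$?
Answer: $- \frac{28056}{11} \approx -2550.5$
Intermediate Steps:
$A{\left(h \right)} = 2 h \left(-12 + h\right)$ ($A{\left(h \right)} = \left(h + h\right) \left(h + 6 \left(-2\right)\right) = 2 h \left(h - 12\right) = 2 h \left(-12 + h\right)$)
$k{\left(l \right)} = \frac{170}{l}$ ($k{\left(l \right)} = \frac{2 \left(-5\right) \left(-12 - 5\right)}{l} = \frac{2 \left(-5\right) \left(-17\right)}{l} = \frac{170}{l}$)
$k{\left(m \right)} 186 + \left(-18\right)^{2} = \frac{170}{-11} \cdot 186 + \left(-18\right)^{2} = 170 \left(- \frac{1}{11}\right) 186 + 324 = \left(- \frac{170}{11}\right) 186 + 324 = - \frac{31620}{11} + 324 = - \frac{28056}{11}$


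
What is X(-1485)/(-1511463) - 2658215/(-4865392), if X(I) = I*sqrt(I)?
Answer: 379745/695056 + 1485*I*sqrt(165)/503821 ≈ 0.54635 + 0.037861*I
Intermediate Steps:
X(I) = I**(3/2)
X(-1485)/(-1511463) - 2658215/(-4865392) = (-1485)**(3/2)/(-1511463) - 2658215/(-4865392) = -4455*I*sqrt(165)*(-1/1511463) - 2658215*(-1/4865392) = 1485*I*sqrt(165)/503821 + 379745/695056 = 379745/695056 + 1485*I*sqrt(165)/503821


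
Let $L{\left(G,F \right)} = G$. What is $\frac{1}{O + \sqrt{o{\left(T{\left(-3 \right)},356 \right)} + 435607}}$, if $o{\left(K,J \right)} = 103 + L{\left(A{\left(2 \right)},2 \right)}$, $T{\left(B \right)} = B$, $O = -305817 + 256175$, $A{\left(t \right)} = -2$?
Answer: $- \frac{24821}{1231946228} - \frac{21 \sqrt{247}}{1231946228} \approx -2.0416 \cdot 10^{-5}$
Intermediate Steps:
$O = -49642$
$o{\left(K,J \right)} = 101$ ($o{\left(K,J \right)} = 103 - 2 = 101$)
$\frac{1}{O + \sqrt{o{\left(T{\left(-3 \right)},356 \right)} + 435607}} = \frac{1}{-49642 + \sqrt{101 + 435607}} = \frac{1}{-49642 + \sqrt{435708}} = \frac{1}{-49642 + 42 \sqrt{247}}$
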